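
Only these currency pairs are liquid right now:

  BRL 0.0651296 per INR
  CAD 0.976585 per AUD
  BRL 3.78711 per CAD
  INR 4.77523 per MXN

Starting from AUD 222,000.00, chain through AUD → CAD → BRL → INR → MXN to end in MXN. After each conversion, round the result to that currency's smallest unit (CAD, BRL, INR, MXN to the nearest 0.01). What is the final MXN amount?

MXN 2,639,965.42

AUD 222,000.00 × 0.976585 = CAD 216,801.87
CAD 216,801.87 × 3.78711 = BRL 821,052.53
BRL 821,052.53 ÷ 0.0651296 = INR 12,606,442.08
INR 12,606,442.08 ÷ 4.77523 = MXN 2,639,965.42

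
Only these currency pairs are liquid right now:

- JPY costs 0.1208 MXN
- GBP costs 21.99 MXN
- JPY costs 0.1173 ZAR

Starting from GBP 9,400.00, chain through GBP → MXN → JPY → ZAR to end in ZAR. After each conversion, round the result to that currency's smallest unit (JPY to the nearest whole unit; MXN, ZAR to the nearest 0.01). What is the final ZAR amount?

ZAR 200,716.96

GBP 9,400.00 × 21.99 = MXN 206,706.00
MXN 206,706.00 ÷ 0.1208 = JPY 1,711,142
JPY 1,711,142 × 0.1173 = ZAR 200,716.96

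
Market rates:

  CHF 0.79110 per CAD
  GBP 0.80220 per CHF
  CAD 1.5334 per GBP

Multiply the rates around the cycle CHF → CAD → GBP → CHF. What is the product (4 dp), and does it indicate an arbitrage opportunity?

1.0276 (arbitrage exists)

Around CHF → CAD → GBP → CHF: 1 ÷ 0.79110 ÷ 1.5334 ÷ 0.80220 = 1.027615
Product > 1; profitable direction is CHF → CAD → GBP → CHF.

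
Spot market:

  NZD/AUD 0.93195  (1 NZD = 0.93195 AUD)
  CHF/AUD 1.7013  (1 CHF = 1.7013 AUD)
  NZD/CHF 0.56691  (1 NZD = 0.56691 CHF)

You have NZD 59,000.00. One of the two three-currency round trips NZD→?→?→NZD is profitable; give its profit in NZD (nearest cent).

Profitable loop is NZD → CHF → AUD → NZD:
NZD 59,000.00 × 0.56691 = CHF 33,447.69
CHF 33,447.69 × 1.7013 = AUD 56,904.55
AUD 56,904.55 ÷ 0.93195 = NZD 61,059.67
Profit = NZD 61,059.67 − NZD 59,000.00

Profit: NZD 2,059.67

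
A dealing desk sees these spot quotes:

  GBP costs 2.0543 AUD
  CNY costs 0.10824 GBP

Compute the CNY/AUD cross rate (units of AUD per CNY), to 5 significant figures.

CNY/AUD = 0.22236

1 CNY × 0.10824 = 0.10824 GBP
0.10824 GBP × 2.0543 = 0.222357 AUD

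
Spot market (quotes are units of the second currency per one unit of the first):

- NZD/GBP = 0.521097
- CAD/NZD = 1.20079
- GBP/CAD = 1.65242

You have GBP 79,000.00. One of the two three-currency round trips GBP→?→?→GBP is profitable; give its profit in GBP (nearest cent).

Profit: GBP 2,683.28

Profitable loop is GBP → CAD → NZD → GBP:
GBP 79,000.00 × 1.65242 = CAD 130,541.18
CAD 130,541.18 × 1.20079 = NZD 156,752.54
NZD 156,752.54 × 0.521097 = GBP 81,683.28
Profit = GBP 81,683.28 − GBP 79,000.00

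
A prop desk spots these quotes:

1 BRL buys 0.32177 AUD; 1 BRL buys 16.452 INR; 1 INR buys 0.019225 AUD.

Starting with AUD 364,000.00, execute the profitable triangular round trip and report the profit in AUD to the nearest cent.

Profitable loop is AUD → INR → BRL → AUD:
AUD 364,000.00 ÷ 0.019225 = INR 18,933,680.10
INR 18,933,680.10 ÷ 16.452 = BRL 1,150,843.67
BRL 1,150,843.67 × 0.32177 = AUD 370,306.97
Profit = AUD 370,306.97 − AUD 364,000.00

Profit: AUD 6,306.97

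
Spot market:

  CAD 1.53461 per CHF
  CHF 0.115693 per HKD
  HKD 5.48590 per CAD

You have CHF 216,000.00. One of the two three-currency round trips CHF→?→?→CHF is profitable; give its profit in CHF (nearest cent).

Profitable loop is CHF → HKD → CAD → CHF:
CHF 216,000.00 ÷ 0.115693 = HKD 1,867,010.10
HKD 1,867,010.10 ÷ 5.48590 = CAD 340,328.86
CAD 340,328.86 ÷ 1.53461 = CHF 221,768.96
Profit = CHF 221,768.96 − CHF 216,000.00

Profit: CHF 5,768.96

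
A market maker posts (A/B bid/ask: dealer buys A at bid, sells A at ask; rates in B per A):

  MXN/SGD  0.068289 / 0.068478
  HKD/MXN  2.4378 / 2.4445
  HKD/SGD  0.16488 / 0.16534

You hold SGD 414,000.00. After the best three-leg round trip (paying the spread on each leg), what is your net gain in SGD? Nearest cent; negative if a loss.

Best loop SGD → HKD → MXN → SGD:
SGD 414,000.00 ÷ 0.16534 (buy HKD at ask) = HKD 2,503,931.29
HKD 2,503,931.29 × 2.4378 (sell HKD at bid) = MXN 6,104,083.71
MXN 6,104,083.71 × 0.068289 (sell MXN at bid) = SGD 416,841.77

Net profit: SGD 2,841.77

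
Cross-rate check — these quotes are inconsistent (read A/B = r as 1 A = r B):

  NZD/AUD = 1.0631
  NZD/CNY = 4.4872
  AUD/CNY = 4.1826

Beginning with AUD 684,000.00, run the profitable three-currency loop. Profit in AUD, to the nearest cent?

Profitable loop is AUD → NZD → CNY → AUD:
AUD 684,000.00 ÷ 1.0631 = NZD 643,401.37
NZD 643,401.37 × 4.4872 = CNY 2,887,070.64
CNY 2,887,070.64 ÷ 4.1826 = AUD 690,257.41
Profit = AUD 690,257.41 − AUD 684,000.00

Profit: AUD 6,257.41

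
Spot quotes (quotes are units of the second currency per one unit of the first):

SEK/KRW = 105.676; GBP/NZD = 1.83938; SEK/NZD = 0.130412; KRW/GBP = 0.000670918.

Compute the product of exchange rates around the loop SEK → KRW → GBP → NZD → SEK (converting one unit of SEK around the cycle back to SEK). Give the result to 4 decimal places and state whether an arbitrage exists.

1.0000 (no arbitrage)

Around SEK → KRW → GBP → NZD → SEK: 1 × 105.676 × 0.000670918 × 1.83938 ÷ 0.130412 = 0.999999
Product ≈ 1 (deviation 0.000%, within rounding noise).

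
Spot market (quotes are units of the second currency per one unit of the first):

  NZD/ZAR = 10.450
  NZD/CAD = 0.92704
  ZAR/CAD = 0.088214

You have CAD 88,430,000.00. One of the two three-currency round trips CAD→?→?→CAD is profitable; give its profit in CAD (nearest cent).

Profitable loop is CAD → ZAR → NZD → CAD:
CAD 88,430,000.00 ÷ 0.088214 = ZAR 1,002,448,590.93
ZAR 1,002,448,590.93 ÷ 10.450 = NZD 95,928,094.83
NZD 95,928,094.83 × 0.92704 = CAD 88,929,181.03
Profit = CAD 88,929,181.03 − CAD 88,430,000.00

Profit: CAD 499,181.03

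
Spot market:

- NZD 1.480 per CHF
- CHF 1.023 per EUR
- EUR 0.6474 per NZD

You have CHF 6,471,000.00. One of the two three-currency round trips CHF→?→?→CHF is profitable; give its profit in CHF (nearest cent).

Profit: CHF 130,784.68

Profitable loop is CHF → EUR → NZD → CHF:
CHF 6,471,000.00 ÷ 1.023 = EUR 6,325,513.20
EUR 6,325,513.20 ÷ 0.6474 = NZD 9,770,641.33
NZD 9,770,641.33 ÷ 1.480 = CHF 6,601,784.68
Profit = CHF 6,601,784.68 − CHF 6,471,000.00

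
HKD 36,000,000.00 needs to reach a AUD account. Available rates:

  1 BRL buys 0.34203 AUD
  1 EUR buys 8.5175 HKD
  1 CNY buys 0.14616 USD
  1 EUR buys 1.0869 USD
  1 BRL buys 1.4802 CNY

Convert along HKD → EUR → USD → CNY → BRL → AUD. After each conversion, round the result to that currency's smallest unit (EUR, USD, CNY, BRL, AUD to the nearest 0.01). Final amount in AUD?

AUD 7,262,651.64

HKD 36,000,000.00 ÷ 8.5175 = EUR 4,226,592.31
EUR 4,226,592.31 × 1.0869 = USD 4,593,883.18
USD 4,593,883.18 ÷ 0.14616 = CNY 31,430,508.89
CNY 31,430,508.89 ÷ 1.4802 = BRL 21,233,960.88
BRL 21,233,960.88 × 0.34203 = AUD 7,262,651.64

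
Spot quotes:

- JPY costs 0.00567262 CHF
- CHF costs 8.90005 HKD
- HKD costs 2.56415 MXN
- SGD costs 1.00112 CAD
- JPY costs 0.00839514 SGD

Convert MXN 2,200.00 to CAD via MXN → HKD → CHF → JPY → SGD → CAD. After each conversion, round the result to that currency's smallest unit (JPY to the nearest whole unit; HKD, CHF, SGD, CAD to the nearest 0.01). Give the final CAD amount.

CAD 142.83

MXN 2,200.00 ÷ 2.56415 = HKD 857.98
HKD 857.98 ÷ 8.90005 = CHF 96.40
CHF 96.40 ÷ 0.00567262 = JPY 16,994
JPY 16,994 × 0.00839514 = SGD 142.67
SGD 142.67 × 1.00112 = CAD 142.83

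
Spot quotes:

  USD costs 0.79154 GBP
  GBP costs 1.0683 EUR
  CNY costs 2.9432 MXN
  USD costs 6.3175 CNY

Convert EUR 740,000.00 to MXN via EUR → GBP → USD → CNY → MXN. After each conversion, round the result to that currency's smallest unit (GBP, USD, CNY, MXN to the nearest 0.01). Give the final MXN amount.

EUR 740,000.00 ÷ 1.0683 = GBP 692,689.32
GBP 692,689.32 ÷ 0.79154 = USD 875,116.00
USD 875,116.00 × 6.3175 = CNY 5,528,545.33
CNY 5,528,545.33 × 2.9432 = MXN 16,271,614.62

MXN 16,271,614.62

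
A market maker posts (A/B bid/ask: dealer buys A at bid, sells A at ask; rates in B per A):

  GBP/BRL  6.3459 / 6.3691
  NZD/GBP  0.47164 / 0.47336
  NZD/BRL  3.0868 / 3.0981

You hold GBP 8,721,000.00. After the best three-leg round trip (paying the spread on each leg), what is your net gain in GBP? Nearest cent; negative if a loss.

Net profit: GBP 208,047.93

Best loop GBP → NZD → BRL → GBP:
GBP 8,721,000.00 ÷ 0.47336 (buy NZD at ask) = NZD 18,423,609.94
NZD 18,423,609.94 × 3.0868 (sell NZD at bid) = BRL 56,869,999.15
BRL 56,869,999.15 ÷ 6.3691 (buy GBP at ask) = GBP 8,929,047.93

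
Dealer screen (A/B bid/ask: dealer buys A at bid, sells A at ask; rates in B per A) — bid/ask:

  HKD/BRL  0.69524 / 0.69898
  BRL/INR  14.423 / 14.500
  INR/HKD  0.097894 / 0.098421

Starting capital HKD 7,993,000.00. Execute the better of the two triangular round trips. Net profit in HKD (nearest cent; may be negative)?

Best loop HKD → INR → BRL → HKD:
HKD 7,993,000.00 ÷ 0.098421 (buy INR at ask) = INR 81,212,342.89
INR 81,212,342.89 ÷ 14.500 (buy BRL at ask) = BRL 5,600,851.23
BRL 5,600,851.23 ÷ 0.69898 (buy HKD at ask) = HKD 8,012,891.98

Net profit: HKD 19,891.98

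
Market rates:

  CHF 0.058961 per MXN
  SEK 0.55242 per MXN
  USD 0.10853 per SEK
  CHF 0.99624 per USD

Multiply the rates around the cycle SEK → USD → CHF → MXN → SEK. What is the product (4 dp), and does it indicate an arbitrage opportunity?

1.0130 (arbitrage exists)

Around SEK → USD → CHF → MXN → SEK: 1 × 0.10853 × 0.99624 ÷ 0.058961 × 0.55242 = 1.013021
Product > 1; profitable direction is SEK → USD → CHF → MXN → SEK.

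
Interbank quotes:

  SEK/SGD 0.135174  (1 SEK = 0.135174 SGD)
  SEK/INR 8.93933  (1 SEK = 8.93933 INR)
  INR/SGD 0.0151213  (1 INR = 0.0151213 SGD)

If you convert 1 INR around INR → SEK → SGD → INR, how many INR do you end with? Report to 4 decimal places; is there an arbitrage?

1.0000 (no arbitrage)

Around INR → SEK → SGD → INR: 1 ÷ 8.93933 × 0.135174 ÷ 0.0151213 = 0.999998
Product ≈ 1 (deviation 0.000%, within rounding noise).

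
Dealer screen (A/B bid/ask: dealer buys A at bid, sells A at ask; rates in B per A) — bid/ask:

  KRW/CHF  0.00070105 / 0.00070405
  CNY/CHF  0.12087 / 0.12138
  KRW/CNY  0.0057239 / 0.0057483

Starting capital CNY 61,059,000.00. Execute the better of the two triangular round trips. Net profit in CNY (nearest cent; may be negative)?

Net profit: CNY 290,654.63

Best loop CNY → KRW → CHF → CNY:
CNY 61,059,000.00 ÷ 0.0057483 (buy KRW at ask) = KRW 10,622,096,968
KRW 10,622,096,968 × 0.00070105 (sell KRW at bid) = CHF 7,446,621.08
CHF 7,446,621.08 ÷ 0.12138 (buy CNY at ask) = CNY 61,349,654.63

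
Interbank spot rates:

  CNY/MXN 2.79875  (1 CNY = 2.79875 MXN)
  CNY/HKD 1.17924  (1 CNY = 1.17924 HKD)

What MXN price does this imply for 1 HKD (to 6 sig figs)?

HKD/MXN = 2.37335

1 HKD ÷ 1.17924 = 0.848004 CNY
0.848004 CNY × 2.79875 = 2.37335 MXN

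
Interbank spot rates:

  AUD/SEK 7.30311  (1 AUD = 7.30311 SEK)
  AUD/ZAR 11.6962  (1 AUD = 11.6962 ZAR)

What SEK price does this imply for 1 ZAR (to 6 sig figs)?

ZAR/SEK = 0.624400

1 ZAR ÷ 11.6962 = 0.0854979 AUD
0.0854979 AUD × 7.30311 = 0.6244 SEK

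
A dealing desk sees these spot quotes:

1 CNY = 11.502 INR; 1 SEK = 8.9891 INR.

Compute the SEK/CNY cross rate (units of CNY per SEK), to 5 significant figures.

SEK/CNY = 0.78152

1 SEK × 8.9891 = 8.9891 INR
8.9891 INR ÷ 11.502 = 0.781525 CNY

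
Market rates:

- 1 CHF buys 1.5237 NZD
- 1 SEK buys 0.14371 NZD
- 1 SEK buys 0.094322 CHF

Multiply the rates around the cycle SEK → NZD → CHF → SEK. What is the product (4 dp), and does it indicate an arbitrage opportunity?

0.9999 (no arbitrage)

Around SEK → NZD → CHF → SEK: 1 × 0.14371 ÷ 1.5237 ÷ 0.094322 = 0.999941
Product ≈ 1 (deviation 0.006%, within rounding noise).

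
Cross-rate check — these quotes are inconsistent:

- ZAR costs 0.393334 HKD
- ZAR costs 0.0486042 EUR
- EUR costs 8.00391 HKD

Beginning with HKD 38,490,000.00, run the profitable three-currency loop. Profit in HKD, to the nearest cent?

Profitable loop is HKD → EUR → ZAR → HKD:
HKD 38,490,000.00 ÷ 8.00391 = EUR 4,808,899.65
EUR 4,808,899.65 ÷ 0.0486042 = ZAR 98,940,002.10
ZAR 98,940,002.10 × 0.393334 = HKD 38,916,466.79
Profit = HKD 38,916,466.79 − HKD 38,490,000.00

Profit: HKD 426,466.79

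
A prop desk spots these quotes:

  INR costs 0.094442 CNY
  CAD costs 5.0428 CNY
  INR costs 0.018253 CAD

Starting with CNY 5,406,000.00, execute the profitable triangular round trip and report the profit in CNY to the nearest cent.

Profit: CNY 140,706.92

Profitable loop is CNY → CAD → INR → CNY:
CNY 5,406,000.00 ÷ 5.0428 = CAD 1,072,023.48
CAD 1,072,023.48 ÷ 0.018253 = INR 58,731,358.08
INR 58,731,358.08 × 0.094442 = CNY 5,546,706.92
Profit = CNY 5,546,706.92 − CNY 5,406,000.00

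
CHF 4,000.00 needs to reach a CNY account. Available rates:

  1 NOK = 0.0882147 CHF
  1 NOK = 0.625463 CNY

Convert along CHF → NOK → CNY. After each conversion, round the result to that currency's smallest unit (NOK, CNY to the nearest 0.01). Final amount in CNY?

CNY 28,360.94

CHF 4,000.00 ÷ 0.0882147 = NOK 45,343.92
NOK 45,343.92 × 0.625463 = CNY 28,360.94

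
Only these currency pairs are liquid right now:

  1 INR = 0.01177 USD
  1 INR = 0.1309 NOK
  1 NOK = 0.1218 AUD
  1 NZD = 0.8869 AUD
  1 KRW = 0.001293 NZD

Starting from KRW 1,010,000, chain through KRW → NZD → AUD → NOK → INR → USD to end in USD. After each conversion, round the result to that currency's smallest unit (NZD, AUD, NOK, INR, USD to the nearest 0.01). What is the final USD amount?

USD 855.04

KRW 1,010,000 × 0.001293 = NZD 1,305.93
NZD 1,305.93 × 0.8869 = AUD 1,158.23
AUD 1,158.23 ÷ 0.1218 = NOK 9,509.28
NOK 9,509.28 ÷ 0.1309 = INR 72,645.38
INR 72,645.38 × 0.01177 = USD 855.04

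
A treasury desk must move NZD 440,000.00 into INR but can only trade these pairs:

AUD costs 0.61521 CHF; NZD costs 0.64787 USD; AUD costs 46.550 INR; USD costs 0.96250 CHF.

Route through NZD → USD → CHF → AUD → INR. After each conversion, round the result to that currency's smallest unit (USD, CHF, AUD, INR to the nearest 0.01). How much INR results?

INR 20,760,489.56

NZD 440,000.00 × 0.64787 = USD 285,062.80
USD 285,062.80 × 0.96250 = CHF 274,372.95
CHF 274,372.95 ÷ 0.61521 = AUD 445,982.59
AUD 445,982.59 × 46.550 = INR 20,760,489.56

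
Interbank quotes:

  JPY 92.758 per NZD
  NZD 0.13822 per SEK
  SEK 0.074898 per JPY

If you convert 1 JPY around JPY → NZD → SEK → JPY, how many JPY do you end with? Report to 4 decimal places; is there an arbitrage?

Around JPY → NZD → SEK → JPY: 1 ÷ 92.758 ÷ 0.13822 ÷ 0.074898 = 1.041376
Product > 1; profitable direction is JPY → NZD → SEK → JPY.

1.0414 (arbitrage exists)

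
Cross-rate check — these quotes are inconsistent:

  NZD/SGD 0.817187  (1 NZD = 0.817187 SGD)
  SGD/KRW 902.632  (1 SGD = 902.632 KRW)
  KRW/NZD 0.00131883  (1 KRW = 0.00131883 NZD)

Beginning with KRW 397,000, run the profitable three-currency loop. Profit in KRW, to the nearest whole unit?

Profitable loop is KRW → SGD → NZD → KRW:
KRW 397,000 ÷ 902.632 = SGD 439.82
SGD 439.82 ÷ 0.817187 = NZD 538.22
NZD 538.22 ÷ 0.00131883 = KRW 408,103
Profit = KRW 408,103 − KRW 397,000

Profit: KRW 11,103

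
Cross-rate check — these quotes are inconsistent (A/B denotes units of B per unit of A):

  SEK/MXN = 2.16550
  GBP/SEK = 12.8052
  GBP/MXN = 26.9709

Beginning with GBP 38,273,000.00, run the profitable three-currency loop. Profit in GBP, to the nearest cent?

Profitable loop is GBP → SEK → MXN → GBP:
GBP 38,273,000.00 × 12.8052 = SEK 490,093,419.60
SEK 490,093,419.60 × 2.16550 = MXN 1,061,297,300.14
MXN 1,061,297,300.14 ÷ 26.9709 = GBP 39,349,717.66
Profit = GBP 39,349,717.66 − GBP 38,273,000.00

Profit: GBP 1,076,717.66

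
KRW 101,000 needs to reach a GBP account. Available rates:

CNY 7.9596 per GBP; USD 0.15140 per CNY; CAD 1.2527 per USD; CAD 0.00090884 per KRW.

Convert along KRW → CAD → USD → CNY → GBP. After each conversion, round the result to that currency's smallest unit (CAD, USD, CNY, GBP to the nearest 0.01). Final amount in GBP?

KRW 101,000 × 0.00090884 = CAD 91.79
CAD 91.79 ÷ 1.2527 = USD 73.27
USD 73.27 ÷ 0.15140 = CNY 483.95
CNY 483.95 ÷ 7.9596 = GBP 60.80

GBP 60.80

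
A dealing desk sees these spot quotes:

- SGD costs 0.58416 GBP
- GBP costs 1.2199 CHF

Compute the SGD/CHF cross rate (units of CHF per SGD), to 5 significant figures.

SGD/CHF = 0.71262

1 SGD × 0.58416 = 0.58416 GBP
0.58416 GBP × 1.2199 = 0.712617 CHF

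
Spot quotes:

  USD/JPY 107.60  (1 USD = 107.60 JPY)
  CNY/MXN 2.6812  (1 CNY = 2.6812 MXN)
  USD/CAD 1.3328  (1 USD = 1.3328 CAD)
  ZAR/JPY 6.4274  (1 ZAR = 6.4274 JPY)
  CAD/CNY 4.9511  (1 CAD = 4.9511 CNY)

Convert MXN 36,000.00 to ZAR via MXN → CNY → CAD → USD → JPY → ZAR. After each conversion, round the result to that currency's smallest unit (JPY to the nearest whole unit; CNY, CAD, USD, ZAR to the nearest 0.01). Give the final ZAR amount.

MXN 36,000.00 ÷ 2.6812 = CNY 13,426.82
CNY 13,426.82 ÷ 4.9511 = CAD 2,711.89
CAD 2,711.89 ÷ 1.3328 = USD 2,034.73
USD 2,034.73 × 107.60 = JPY 218,937
JPY 218,937 ÷ 6.4274 = ZAR 34,063.07

ZAR 34,063.07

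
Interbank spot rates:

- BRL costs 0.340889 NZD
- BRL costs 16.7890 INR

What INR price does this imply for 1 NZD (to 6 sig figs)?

NZD/INR = 49.2506

1 NZD ÷ 0.340889 = 2.93351 BRL
2.93351 BRL × 16.7890 = 49.2506 INR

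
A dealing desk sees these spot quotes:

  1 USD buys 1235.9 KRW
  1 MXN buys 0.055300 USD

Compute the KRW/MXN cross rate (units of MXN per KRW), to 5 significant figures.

KRW/MXN = 0.014632

1 KRW ÷ 1235.9 = 0.000809127 USD
0.000809127 USD ÷ 0.055300 = 0.0146316 MXN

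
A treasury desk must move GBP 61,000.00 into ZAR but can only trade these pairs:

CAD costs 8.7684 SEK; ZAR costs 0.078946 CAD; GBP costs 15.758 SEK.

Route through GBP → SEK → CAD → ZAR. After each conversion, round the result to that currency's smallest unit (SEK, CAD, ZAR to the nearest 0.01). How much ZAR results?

ZAR 1,388,610.57

GBP 61,000.00 × 15.758 = SEK 961,238.00
SEK 961,238.00 ÷ 8.7684 = CAD 109,625.25
CAD 109,625.25 ÷ 0.078946 = ZAR 1,388,610.57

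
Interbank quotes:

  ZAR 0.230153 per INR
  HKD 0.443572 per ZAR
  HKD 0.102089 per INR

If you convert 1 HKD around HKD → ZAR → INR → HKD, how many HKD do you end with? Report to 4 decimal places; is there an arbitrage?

Around HKD → ZAR → INR → HKD: 1 ÷ 0.443572 ÷ 0.230153 × 0.102089 = 0.999996
Product ≈ 1 (deviation 0.000%, within rounding noise).

1.0000 (no arbitrage)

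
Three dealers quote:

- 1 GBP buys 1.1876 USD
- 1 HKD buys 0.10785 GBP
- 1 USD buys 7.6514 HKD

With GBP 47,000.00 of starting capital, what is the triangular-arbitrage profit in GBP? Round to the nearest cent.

Profit: GBP 958.61

Profitable loop is GBP → HKD → USD → GBP:
GBP 47,000.00 ÷ 0.10785 = HKD 435,790.45
HKD 435,790.45 ÷ 7.6514 = USD 56,955.65
USD 56,955.65 ÷ 1.1876 = GBP 47,958.61
Profit = GBP 47,958.61 − GBP 47,000.00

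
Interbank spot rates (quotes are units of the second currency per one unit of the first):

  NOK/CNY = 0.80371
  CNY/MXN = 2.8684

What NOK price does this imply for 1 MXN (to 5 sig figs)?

1 MXN ÷ 2.8684 = 0.348626 CNY
0.348626 CNY ÷ 0.80371 = 0.433771 NOK

MXN/NOK = 0.43377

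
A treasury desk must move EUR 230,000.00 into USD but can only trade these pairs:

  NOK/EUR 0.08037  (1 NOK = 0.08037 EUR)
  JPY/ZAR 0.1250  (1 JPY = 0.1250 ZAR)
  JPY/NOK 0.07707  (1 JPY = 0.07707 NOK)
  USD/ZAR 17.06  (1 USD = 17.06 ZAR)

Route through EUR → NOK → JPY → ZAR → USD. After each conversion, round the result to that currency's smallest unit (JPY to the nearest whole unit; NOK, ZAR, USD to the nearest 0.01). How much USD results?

EUR 230,000.00 ÷ 0.08037 = NOK 2,861,764.34
NOK 2,861,764.34 ÷ 0.07707 = JPY 37,132,014
JPY 37,132,014 × 0.1250 = ZAR 4,641,501.75
ZAR 4,641,501.75 ÷ 17.06 = USD 272,069.27

USD 272,069.27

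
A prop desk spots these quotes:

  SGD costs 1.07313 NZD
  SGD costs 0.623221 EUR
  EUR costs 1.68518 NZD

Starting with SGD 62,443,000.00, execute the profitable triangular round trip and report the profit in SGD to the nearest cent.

Profitable loop is SGD → NZD → EUR → SGD:
SGD 62,443,000.00 × 1.07313 = NZD 67,009,456.59
NZD 67,009,456.59 ÷ 1.68518 = EUR 39,763,975.71
EUR 39,763,975.71 ÷ 0.623221 = SGD 63,803,972.77
Profit = SGD 63,803,972.77 − SGD 62,443,000.00

Profit: SGD 1,360,972.77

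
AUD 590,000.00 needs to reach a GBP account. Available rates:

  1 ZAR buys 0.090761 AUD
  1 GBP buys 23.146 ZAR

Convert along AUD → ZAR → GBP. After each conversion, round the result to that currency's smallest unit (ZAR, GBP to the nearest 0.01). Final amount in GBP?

GBP 280,851.53

AUD 590,000.00 ÷ 0.090761 = ZAR 6,500,589.46
ZAR 6,500,589.46 ÷ 23.146 = GBP 280,851.53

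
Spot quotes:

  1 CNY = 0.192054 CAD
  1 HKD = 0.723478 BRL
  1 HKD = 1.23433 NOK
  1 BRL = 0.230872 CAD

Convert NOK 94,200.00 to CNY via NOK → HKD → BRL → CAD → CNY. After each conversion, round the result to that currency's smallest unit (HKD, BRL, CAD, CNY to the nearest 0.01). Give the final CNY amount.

CNY 66,373.21

NOK 94,200.00 ÷ 1.23433 = HKD 76,316.71
HKD 76,316.71 × 0.723478 = BRL 55,213.46
BRL 55,213.46 × 0.230872 = CAD 12,747.24
CAD 12,747.24 ÷ 0.192054 = CNY 66,373.21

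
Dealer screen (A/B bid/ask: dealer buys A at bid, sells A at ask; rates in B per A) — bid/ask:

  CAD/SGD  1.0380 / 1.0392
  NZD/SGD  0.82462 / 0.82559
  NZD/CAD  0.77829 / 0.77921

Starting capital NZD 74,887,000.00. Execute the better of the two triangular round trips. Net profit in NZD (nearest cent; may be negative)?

Net profit: NZD 1,374,727.93

Best loop NZD → SGD → CAD → NZD:
NZD 74,887,000.00 × 0.82462 (sell NZD at bid) = SGD 61,753,317.94
SGD 61,753,317.94 ÷ 1.0392 (buy CAD at ask) = CAD 59,423,901.02
CAD 59,423,901.02 ÷ 0.77921 (buy NZD at ask) = NZD 76,261,727.93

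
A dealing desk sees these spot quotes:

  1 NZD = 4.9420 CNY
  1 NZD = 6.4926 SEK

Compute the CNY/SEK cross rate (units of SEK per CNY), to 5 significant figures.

CNY/SEK = 1.3138

1 CNY ÷ 4.9420 = 0.202347 NZD
0.202347 NZD × 6.4926 = 1.31376 SEK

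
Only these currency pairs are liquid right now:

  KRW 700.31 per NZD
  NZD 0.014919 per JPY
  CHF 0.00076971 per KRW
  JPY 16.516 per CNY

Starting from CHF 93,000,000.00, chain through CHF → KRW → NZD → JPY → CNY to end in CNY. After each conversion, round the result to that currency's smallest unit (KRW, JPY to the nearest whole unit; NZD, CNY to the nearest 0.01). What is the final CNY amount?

CHF 93,000,000.00 ÷ 0.00076971 = KRW 120,824,726,196
KRW 120,824,726,196 ÷ 700.31 = NZD 172,530,345.41
NZD 172,530,345.41 ÷ 0.014919 = JPY 11,564,471,172
JPY 11,564,471,172 ÷ 16.516 = CNY 700,198,060.79

CNY 700,198,060.79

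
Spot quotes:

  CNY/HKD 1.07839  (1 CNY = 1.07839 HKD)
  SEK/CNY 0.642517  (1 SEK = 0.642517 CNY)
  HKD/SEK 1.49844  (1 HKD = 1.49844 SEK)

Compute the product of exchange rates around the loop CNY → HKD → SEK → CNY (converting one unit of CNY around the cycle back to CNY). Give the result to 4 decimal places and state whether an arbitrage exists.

1.0382 (arbitrage exists)

Around CNY → HKD → SEK → CNY: 1 × 1.07839 × 1.49844 × 0.642517 = 1.038245
Product > 1; profitable direction is CNY → HKD → SEK → CNY.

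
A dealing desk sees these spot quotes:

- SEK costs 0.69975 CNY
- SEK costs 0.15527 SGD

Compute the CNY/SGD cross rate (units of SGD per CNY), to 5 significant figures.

CNY/SGD = 0.22189

1 CNY ÷ 0.69975 = 1.42908 SEK
1.42908 SEK × 0.15527 = 0.221894 SGD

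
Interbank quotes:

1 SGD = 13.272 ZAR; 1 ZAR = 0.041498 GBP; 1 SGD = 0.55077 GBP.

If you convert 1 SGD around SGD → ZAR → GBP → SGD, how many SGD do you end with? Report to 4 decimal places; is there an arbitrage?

1.0000 (no arbitrage)

Around SGD → ZAR → GBP → SGD: 1 × 13.272 × 0.041498 ÷ 0.55077 = 0.999984
Product ≈ 1 (deviation 0.002%, within rounding noise).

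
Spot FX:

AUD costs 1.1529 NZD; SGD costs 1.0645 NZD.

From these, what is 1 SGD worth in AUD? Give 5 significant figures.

1 SGD × 1.0645 = 1.0645 NZD
1.0645 NZD ÷ 1.1529 = 0.923324 AUD

SGD/AUD = 0.92332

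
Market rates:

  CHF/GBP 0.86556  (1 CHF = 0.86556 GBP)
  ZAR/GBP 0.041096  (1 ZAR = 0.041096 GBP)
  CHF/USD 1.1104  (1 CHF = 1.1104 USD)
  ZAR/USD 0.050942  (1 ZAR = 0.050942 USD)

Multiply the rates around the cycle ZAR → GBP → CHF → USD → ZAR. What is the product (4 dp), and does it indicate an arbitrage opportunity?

Around ZAR → GBP → CHF → USD → ZAR: 1 × 0.041096 ÷ 0.86556 × 1.1104 ÷ 0.050942 = 1.034918
Product > 1; profitable direction is ZAR → GBP → CHF → USD → ZAR.

1.0349 (arbitrage exists)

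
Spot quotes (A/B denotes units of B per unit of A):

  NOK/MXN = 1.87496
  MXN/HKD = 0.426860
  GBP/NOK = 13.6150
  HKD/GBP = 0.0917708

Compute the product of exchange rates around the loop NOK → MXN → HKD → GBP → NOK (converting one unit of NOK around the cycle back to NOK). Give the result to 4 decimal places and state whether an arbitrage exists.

Around NOK → MXN → HKD → GBP → NOK: 1 × 1.87496 × 0.426860 × 0.0917708 × 13.6150 = 0.999999
Product ≈ 1 (deviation 0.000%, within rounding noise).

1.0000 (no arbitrage)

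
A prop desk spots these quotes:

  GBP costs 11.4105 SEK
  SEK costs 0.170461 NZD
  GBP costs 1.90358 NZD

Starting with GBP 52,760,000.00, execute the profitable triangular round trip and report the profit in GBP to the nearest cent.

Profitable loop is GBP → SEK → NZD → GBP:
GBP 52,760,000.00 × 11.4105 = SEK 602,017,980.00
SEK 602,017,980.00 × 0.170461 = NZD 102,620,586.89
NZD 102,620,586.89 ÷ 1.90358 = GBP 53,909,258.81
Profit = GBP 53,909,258.81 − GBP 52,760,000.00

Profit: GBP 1,149,258.81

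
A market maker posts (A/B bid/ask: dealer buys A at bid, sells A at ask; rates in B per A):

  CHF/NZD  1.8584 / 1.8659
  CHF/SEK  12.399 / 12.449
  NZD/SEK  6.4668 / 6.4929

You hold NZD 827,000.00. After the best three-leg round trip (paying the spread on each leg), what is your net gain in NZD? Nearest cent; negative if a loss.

Best loop NZD → CHF → SEK → NZD:
NZD 827,000.00 ÷ 1.8659 (buy CHF at ask) = CHF 443,217.75
CHF 443,217.75 × 12.399 (sell CHF at bid) = SEK 5,495,456.88
SEK 5,495,456.88 ÷ 6.4929 (buy NZD at ask) = NZD 846,379.41

Net profit: NZD 19,379.41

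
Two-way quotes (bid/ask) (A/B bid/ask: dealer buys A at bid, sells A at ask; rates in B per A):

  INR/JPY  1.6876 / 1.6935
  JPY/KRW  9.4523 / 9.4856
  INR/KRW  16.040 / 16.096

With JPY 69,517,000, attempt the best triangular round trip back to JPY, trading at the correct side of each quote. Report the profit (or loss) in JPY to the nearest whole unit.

Net result: JPY -103,271 (no profitable arbitrage after spreads)

Best loop JPY → INR → KRW → JPY:
JPY 69,517,000 ÷ 1.6935 (buy INR at ask) = INR 41,049,306.17
INR 41,049,306.17 × 16.040 (sell INR at bid) = KRW 658,430,871
KRW 658,430,871 ÷ 9.4856 (buy JPY at ask) = JPY 69,413,729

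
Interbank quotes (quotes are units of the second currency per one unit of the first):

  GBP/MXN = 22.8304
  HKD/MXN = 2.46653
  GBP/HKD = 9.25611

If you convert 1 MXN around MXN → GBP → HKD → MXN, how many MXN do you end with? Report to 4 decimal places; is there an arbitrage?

1.0000 (no arbitrage)

Around MXN → GBP → HKD → MXN: 1 ÷ 22.8304 × 9.25611 × 2.46653 = 1.000003
Product ≈ 1 (deviation 0.000%, within rounding noise).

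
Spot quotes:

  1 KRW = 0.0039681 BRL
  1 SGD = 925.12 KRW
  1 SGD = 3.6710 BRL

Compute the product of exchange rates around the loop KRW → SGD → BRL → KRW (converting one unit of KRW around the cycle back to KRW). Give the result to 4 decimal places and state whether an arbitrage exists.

Around KRW → SGD → BRL → KRW: 1 ÷ 925.12 × 3.6710 ÷ 0.0039681 = 1.000009
Product ≈ 1 (deviation 0.001%, within rounding noise).

1.0000 (no arbitrage)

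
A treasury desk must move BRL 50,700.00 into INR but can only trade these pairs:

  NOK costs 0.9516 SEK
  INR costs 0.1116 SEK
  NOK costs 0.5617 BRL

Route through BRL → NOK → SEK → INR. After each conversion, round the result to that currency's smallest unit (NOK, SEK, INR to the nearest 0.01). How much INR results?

INR 769,650.90

BRL 50,700.00 ÷ 0.5617 = NOK 90,261.71
NOK 90,261.71 × 0.9516 = SEK 85,893.04
SEK 85,893.04 ÷ 0.1116 = INR 769,650.90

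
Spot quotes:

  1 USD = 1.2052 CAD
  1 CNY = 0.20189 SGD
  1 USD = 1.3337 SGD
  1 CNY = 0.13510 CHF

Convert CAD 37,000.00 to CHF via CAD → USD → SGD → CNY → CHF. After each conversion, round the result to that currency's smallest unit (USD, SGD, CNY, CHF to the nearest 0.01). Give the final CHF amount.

CHF 27,399.42

CAD 37,000.00 ÷ 1.2052 = USD 30,700.30
USD 30,700.30 × 1.3337 = SGD 40,944.99
SGD 40,944.99 ÷ 0.20189 = CNY 202,808.41
CNY 202,808.41 × 0.13510 = CHF 27,399.42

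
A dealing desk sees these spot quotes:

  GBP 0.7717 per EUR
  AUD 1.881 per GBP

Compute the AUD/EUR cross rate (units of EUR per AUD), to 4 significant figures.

AUD/EUR = 0.6889

1 AUD ÷ 1.881 = 0.531632 GBP
0.531632 GBP ÷ 0.7717 = 0.68891 EUR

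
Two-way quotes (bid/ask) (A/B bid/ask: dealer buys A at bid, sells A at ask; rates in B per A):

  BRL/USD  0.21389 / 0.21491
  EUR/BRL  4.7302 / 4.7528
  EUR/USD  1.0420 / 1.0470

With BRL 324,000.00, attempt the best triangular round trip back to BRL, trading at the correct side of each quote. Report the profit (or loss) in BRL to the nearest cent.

Net profit: BRL 6,526.71

Best loop BRL → EUR → USD → BRL:
BRL 324,000.00 ÷ 4.7528 (buy EUR at ask) = EUR 68,170.34
EUR 68,170.34 × 1.0420 (sell EUR at bid) = USD 71,033.50
USD 71,033.50 ÷ 0.21491 (buy BRL at ask) = BRL 330,526.71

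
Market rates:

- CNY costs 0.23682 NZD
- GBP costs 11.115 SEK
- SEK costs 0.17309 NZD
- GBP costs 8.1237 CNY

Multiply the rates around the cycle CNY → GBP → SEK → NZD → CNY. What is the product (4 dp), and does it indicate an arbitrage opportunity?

Around CNY → GBP → SEK → NZD → CNY: 1 ÷ 8.1237 × 11.115 × 0.17309 ÷ 0.23682 = 1.000021
Product ≈ 1 (deviation 0.002%, within rounding noise).

1.0000 (no arbitrage)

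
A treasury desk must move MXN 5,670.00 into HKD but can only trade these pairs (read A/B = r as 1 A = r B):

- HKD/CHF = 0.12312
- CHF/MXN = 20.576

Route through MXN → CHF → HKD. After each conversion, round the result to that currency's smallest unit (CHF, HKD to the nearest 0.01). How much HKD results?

HKD 2,238.14

MXN 5,670.00 ÷ 20.576 = CHF 275.56
CHF 275.56 ÷ 0.12312 = HKD 2,238.14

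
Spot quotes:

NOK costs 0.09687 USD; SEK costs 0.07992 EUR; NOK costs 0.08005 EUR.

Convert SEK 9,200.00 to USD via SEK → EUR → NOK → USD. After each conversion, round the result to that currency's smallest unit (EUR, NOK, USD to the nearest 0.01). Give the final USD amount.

USD 889.75

SEK 9,200.00 × 0.07992 = EUR 735.26
EUR 735.26 ÷ 0.08005 = NOK 9,185.01
NOK 9,185.01 × 0.09687 = USD 889.75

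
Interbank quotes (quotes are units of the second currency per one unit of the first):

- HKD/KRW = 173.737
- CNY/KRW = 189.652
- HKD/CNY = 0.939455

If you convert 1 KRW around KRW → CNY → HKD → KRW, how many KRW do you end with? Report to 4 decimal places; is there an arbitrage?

0.9751 (arbitrage exists)

Around KRW → CNY → HKD → KRW: 1 ÷ 189.652 ÷ 0.939455 × 173.737 = 0.975122
Product < 1; profitable direction is KRW → HKD → CNY → KRW.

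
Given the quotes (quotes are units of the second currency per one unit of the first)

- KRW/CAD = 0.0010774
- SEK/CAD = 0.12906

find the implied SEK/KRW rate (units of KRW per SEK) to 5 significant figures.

1 SEK × 0.12906 = 0.12906 CAD
0.12906 CAD ÷ 0.0010774 = 119.788 KRW

SEK/KRW = 119.79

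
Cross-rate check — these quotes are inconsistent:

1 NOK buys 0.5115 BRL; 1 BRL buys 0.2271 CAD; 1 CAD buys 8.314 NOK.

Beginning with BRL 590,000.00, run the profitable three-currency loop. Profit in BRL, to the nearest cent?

Profit: BRL 20,912.79

Profitable loop is BRL → NOK → CAD → BRL:
BRL 590,000.00 ÷ 0.5115 = NOK 1,153,470.19
NOK 1,153,470.19 ÷ 8.314 = CAD 138,738.30
CAD 138,738.30 ÷ 0.2271 = BRL 610,912.79
Profit = BRL 610,912.79 − BRL 590,000.00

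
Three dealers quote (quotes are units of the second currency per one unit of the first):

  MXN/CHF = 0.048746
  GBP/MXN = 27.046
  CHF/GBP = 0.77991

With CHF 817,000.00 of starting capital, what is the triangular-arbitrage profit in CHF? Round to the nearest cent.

Profitable loop is CHF → GBP → MXN → CHF:
CHF 817,000.00 × 0.77991 = GBP 637,186.47
GBP 637,186.47 × 27.046 = MXN 17,233,345.27
MXN 17,233,345.27 × 0.048746 = CHF 840,056.65
Profit = CHF 840,056.65 − CHF 817,000.00

Profit: CHF 23,056.65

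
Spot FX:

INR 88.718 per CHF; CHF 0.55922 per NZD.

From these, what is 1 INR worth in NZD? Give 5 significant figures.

1 INR ÷ 88.718 = 0.0112717 CHF
0.0112717 CHF ÷ 0.55922 = 0.0201561 NZD

INR/NZD = 0.020156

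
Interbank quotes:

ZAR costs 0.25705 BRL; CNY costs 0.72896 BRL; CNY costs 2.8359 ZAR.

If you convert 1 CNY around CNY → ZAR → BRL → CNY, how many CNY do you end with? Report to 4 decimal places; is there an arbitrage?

Around CNY → ZAR → BRL → CNY: 1 × 2.8359 × 0.25705 ÷ 0.72896 = 1.000011
Product ≈ 1 (deviation 0.001%, within rounding noise).

1.0000 (no arbitrage)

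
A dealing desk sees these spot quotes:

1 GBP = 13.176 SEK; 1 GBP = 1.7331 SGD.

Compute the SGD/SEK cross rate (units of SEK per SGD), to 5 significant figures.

SGD/SEK = 7.6026

1 SGD ÷ 1.7331 = 0.577001 GBP
0.577001 GBP × 13.176 = 7.60256 SEK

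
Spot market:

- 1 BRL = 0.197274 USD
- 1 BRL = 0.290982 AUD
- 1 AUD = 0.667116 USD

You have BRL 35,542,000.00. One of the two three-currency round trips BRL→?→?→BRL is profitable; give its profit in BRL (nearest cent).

Profitable loop is BRL → USD → AUD → BRL:
BRL 35,542,000.00 × 0.197274 = USD 7,011,512.51
USD 7,011,512.51 ÷ 0.667116 = AUD 10,510,184.90
AUD 10,510,184.90 ÷ 0.290982 = BRL 36,119,708.08
Profit = BRL 36,119,708.08 − BRL 35,542,000.00

Profit: BRL 577,708.08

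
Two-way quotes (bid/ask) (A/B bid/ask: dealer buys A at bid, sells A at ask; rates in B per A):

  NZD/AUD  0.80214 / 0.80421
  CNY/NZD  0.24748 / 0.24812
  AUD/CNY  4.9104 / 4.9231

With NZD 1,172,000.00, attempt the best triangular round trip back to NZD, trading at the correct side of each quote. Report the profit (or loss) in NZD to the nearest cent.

Net profit: NZD 21,047.44

Best loop NZD → CNY → AUD → NZD:
NZD 1,172,000.00 ÷ 0.24812 (buy CNY at ask) = CNY 4,723,520.88
CNY 4,723,520.88 ÷ 4.9231 (buy AUD at ask) = AUD 959,460.68
AUD 959,460.68 ÷ 0.80421 (buy NZD at ask) = NZD 1,193,047.44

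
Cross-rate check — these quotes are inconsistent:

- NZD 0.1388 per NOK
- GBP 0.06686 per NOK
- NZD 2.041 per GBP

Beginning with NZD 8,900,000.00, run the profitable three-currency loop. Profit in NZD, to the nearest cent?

Profitable loop is NZD → GBP → NOK → NZD:
NZD 8,900,000.00 ÷ 2.041 = GBP 4,360,607.55
GBP 4,360,607.55 ÷ 0.06686 = NOK 65,219,975.25
NOK 65,219,975.25 × 0.1388 = NZD 9,052,532.56
Profit = NZD 9,052,532.56 − NZD 8,900,000.00

Profit: NZD 152,532.56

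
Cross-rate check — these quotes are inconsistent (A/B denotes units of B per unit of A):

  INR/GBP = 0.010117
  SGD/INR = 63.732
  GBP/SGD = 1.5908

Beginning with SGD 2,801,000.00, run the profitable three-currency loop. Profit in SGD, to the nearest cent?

Profitable loop is SGD → INR → GBP → SGD:
SGD 2,801,000.00 × 63.732 = INR 178,513,332.00
INR 178,513,332.00 × 0.010117 = GBP 1,806,019.38
GBP 1,806,019.38 × 1.5908 = SGD 2,873,015.63
Profit = SGD 2,873,015.63 − SGD 2,801,000.00

Profit: SGD 72,015.63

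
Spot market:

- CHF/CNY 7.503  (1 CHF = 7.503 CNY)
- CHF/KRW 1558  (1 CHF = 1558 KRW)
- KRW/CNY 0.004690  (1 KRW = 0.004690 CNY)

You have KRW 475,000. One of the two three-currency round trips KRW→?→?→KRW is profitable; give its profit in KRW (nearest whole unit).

Profitable loop is KRW → CHF → CNY → KRW:
KRW 475,000 ÷ 1558 = CHF 304.88
CHF 304.88 × 7.503 = CNY 2,287.50
CNY 2,287.50 ÷ 0.004690 = KRW 487,740
Profit = KRW 487,740 − KRW 475,000

Profit: KRW 12,740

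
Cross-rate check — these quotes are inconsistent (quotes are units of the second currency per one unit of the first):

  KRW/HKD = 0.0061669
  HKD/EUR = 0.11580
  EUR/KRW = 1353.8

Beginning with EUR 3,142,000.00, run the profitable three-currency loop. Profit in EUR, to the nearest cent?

Profitable loop is EUR → HKD → KRW → EUR:
EUR 3,142,000.00 ÷ 0.11580 = HKD 27,132,987.91
HKD 27,132,987.91 ÷ 0.0061669 = KRW 4,399,777,507
KRW 4,399,777,507 ÷ 1353.8 = EUR 3,249,946.45
Profit = EUR 3,249,946.45 − EUR 3,142,000.00

Profit: EUR 107,946.45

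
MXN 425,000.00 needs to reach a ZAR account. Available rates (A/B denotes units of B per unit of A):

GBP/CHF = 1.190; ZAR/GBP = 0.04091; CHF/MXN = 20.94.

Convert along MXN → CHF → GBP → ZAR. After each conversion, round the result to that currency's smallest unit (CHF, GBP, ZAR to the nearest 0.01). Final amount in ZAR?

ZAR 416,903.69

MXN 425,000.00 ÷ 20.94 = CHF 20,296.08
CHF 20,296.08 ÷ 1.190 = GBP 17,055.53
GBP 17,055.53 ÷ 0.04091 = ZAR 416,903.69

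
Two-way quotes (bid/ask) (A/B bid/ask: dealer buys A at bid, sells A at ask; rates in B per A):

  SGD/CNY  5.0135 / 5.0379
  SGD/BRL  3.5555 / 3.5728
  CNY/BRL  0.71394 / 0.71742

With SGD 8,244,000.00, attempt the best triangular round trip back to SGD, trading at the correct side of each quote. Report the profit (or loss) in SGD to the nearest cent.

Net profit: SGD 15,086.44

Best loop SGD → CNY → BRL → SGD:
SGD 8,244,000.00 × 5.0135 (sell SGD at bid) = CNY 41,331,294.00
CNY 41,331,294.00 × 0.71394 (sell CNY at bid) = BRL 29,508,064.04
BRL 29,508,064.04 ÷ 3.5728 (buy SGD at ask) = SGD 8,259,086.44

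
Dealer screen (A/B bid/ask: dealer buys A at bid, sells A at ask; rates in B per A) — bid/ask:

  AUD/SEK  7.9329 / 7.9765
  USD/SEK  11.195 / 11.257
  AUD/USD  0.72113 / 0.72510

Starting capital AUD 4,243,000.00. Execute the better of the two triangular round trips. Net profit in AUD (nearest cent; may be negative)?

Best loop AUD → USD → SEK → AUD:
AUD 4,243,000.00 × 0.72113 (sell AUD at bid) = USD 3,059,754.59
USD 3,059,754.59 × 11.195 (sell USD at bid) = SEK 34,253,952.64
SEK 34,253,952.64 ÷ 7.9765 (buy AUD at ask) = AUD 4,294,358.76

Net profit: AUD 51,358.76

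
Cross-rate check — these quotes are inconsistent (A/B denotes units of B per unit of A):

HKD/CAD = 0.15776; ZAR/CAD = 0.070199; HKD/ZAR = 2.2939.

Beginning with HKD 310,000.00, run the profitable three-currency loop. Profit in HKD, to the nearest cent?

Profit: HKD 6,424.57

Profitable loop is HKD → ZAR → CAD → HKD:
HKD 310,000.00 × 2.2939 = ZAR 711,109.00
ZAR 711,109.00 × 0.070199 = CAD 49,919.14
CAD 49,919.14 ÷ 0.15776 = HKD 316,424.57
Profit = HKD 316,424.57 − HKD 310,000.00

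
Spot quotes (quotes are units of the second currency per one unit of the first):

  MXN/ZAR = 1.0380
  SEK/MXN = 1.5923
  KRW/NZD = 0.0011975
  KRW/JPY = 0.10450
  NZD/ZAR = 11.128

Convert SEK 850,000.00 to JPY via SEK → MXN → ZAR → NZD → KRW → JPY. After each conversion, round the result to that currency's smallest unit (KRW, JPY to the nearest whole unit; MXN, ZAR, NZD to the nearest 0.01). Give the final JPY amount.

JPY 11,017,037

SEK 850,000.00 × 1.5923 = MXN 1,353,455.00
MXN 1,353,455.00 × 1.0380 = ZAR 1,404,886.29
ZAR 1,404,886.29 ÷ 11.128 = NZD 126,247.87
NZD 126,247.87 ÷ 0.0011975 = KRW 105,426,196
KRW 105,426,196 × 0.10450 = JPY 11,017,037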